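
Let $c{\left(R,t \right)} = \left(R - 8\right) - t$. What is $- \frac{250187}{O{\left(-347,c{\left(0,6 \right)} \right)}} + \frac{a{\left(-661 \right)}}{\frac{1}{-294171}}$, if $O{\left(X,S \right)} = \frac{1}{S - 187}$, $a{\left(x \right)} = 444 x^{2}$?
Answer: $-57067042158417$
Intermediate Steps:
$c{\left(R,t \right)} = -8 + R - t$ ($c{\left(R,t \right)} = \left(R - 8\right) - t = \left(-8 + R\right) - t = -8 + R - t$)
$O{\left(X,S \right)} = \frac{1}{-187 + S}$
$- \frac{250187}{O{\left(-347,c{\left(0,6 \right)} \right)}} + \frac{a{\left(-661 \right)}}{\frac{1}{-294171}} = - \frac{250187}{\frac{1}{-187 - 14}} + \frac{444 \left(-661\right)^{2}}{\frac{1}{-294171}} = - \frac{250187}{\frac{1}{-187 - 14}} + \frac{444 \cdot 436921}{- \frac{1}{294171}} = - \frac{250187}{\frac{1}{-187 - 14}} + 193992924 \left(-294171\right) = - \frac{250187}{\frac{1}{-201}} - 57067092446004 = - \frac{250187}{- \frac{1}{201}} - 57067092446004 = \left(-250187\right) \left(-201\right) - 57067092446004 = 50287587 - 57067092446004 = -57067042158417$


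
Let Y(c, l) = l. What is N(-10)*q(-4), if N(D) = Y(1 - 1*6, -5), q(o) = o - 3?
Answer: 35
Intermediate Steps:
q(o) = -3 + o
N(D) = -5
N(-10)*q(-4) = -5*(-3 - 4) = -5*(-7) = 35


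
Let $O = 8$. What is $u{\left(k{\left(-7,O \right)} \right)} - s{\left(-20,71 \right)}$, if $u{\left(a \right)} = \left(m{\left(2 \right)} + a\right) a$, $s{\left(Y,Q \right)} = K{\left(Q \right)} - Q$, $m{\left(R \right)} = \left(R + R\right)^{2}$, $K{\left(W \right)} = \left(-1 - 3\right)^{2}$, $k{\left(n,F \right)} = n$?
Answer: $-8$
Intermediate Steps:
$K{\left(W \right)} = 16$ ($K{\left(W \right)} = \left(-4\right)^{2} = 16$)
$m{\left(R \right)} = 4 R^{2}$ ($m{\left(R \right)} = \left(2 R\right)^{2} = 4 R^{2}$)
$s{\left(Y,Q \right)} = 16 - Q$
$u{\left(a \right)} = a \left(16 + a\right)$ ($u{\left(a \right)} = \left(4 \cdot 2^{2} + a\right) a = \left(4 \cdot 4 + a\right) a = \left(16 + a\right) a = a \left(16 + a\right)$)
$u{\left(k{\left(-7,O \right)} \right)} - s{\left(-20,71 \right)} = - 7 \left(16 - 7\right) - \left(16 - 71\right) = \left(-7\right) 9 - \left(16 - 71\right) = -63 - -55 = -63 + 55 = -8$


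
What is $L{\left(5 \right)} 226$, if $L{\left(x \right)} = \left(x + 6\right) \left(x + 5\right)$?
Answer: $24860$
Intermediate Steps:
$L{\left(x \right)} = \left(5 + x\right) \left(6 + x\right)$ ($L{\left(x \right)} = \left(6 + x\right) \left(5 + x\right) = \left(5 + x\right) \left(6 + x\right)$)
$L{\left(5 \right)} 226 = \left(30 + 5^{2} + 11 \cdot 5\right) 226 = \left(30 + 25 + 55\right) 226 = 110 \cdot 226 = 24860$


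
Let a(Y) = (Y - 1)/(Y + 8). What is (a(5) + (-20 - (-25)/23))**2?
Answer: 30946969/89401 ≈ 346.16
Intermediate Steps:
a(Y) = (-1 + Y)/(8 + Y)
(a(5) + (-20 - (-25)/23))**2 = ((-1 + 5)/(8 + 5) + (-20 - (-25)/23))**2 = (4/13 + (-20 - (-25)/23))**2 = ((1/13)*4 + (-20 - 1*(-25/23)))**2 = (4/13 + (-20 + 25/23))**2 = (4/13 - 435/23)**2 = (-5563/299)**2 = 30946969/89401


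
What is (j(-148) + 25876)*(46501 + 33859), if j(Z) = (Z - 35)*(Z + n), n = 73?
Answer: 3182336360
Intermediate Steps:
j(Z) = (-35 + Z)*(73 + Z) (j(Z) = (Z - 35)*(Z + 73) = (-35 + Z)*(73 + Z))
(j(-148) + 25876)*(46501 + 33859) = ((-2555 + (-148)**2 + 38*(-148)) + 25876)*(46501 + 33859) = ((-2555 + 21904 - 5624) + 25876)*80360 = (13725 + 25876)*80360 = 39601*80360 = 3182336360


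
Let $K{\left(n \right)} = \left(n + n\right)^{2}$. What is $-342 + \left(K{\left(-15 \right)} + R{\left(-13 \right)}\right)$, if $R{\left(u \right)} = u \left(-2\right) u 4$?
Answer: $-794$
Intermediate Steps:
$K{\left(n \right)} = 4 n^{2}$ ($K{\left(n \right)} = \left(2 n\right)^{2} = 4 n^{2}$)
$R{\left(u \right)} = - 8 u^{2}$ ($R{\left(u \right)} = - 2 u 4 u = - 8 u^{2}$)
$-342 + \left(K{\left(-15 \right)} + R{\left(-13 \right)}\right) = -342 + \left(4 \left(-15\right)^{2} - 8 \left(-13\right)^{2}\right) = -342 + \left(4 \cdot 225 - 1352\right) = -342 + \left(900 - 1352\right) = -342 - 452 = -794$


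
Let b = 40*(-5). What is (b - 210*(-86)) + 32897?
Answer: 50757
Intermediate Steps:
b = -200
(b - 210*(-86)) + 32897 = (-200 - 210*(-86)) + 32897 = (-200 - 70*(-258)) + 32897 = (-200 + 18060) + 32897 = 17860 + 32897 = 50757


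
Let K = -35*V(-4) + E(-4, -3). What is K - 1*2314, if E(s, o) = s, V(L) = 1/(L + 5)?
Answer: -2353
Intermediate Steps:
V(L) = 1/(5 + L)
K = -39 (K = -35/(5 - 4) - 4 = -35/1 - 4 = -35*1 - 4 = -35 - 4 = -39)
K - 1*2314 = -39 - 1*2314 = -39 - 2314 = -2353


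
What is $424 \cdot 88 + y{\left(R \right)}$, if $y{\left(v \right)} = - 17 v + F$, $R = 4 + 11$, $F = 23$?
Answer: $37080$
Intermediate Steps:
$R = 15$
$y{\left(v \right)} = 23 - 17 v$ ($y{\left(v \right)} = - 17 v + 23 = 23 - 17 v$)
$424 \cdot 88 + y{\left(R \right)} = 424 \cdot 88 + \left(23 - 255\right) = 37312 + \left(23 - 255\right) = 37312 - 232 = 37080$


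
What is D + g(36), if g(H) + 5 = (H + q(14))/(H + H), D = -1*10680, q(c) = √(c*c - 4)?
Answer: -21369/2 + √3/9 ≈ -10684.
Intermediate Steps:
q(c) = √(-4 + c²) (q(c) = √(c² - 4) = √(-4 + c²))
D = -10680
g(H) = -5 + (H + 8*√3)/(2*H) (g(H) = -5 + (H + √(-4 + 14²))/(H + H) = -5 + (H + √(-4 + 196))/((2*H)) = -5 + (H + √192)*(1/(2*H)) = -5 + (H + 8*√3)*(1/(2*H)) = -5 + (H + 8*√3)/(2*H))
D + g(36) = -10680 + (-9/2 + 4*√3/36) = -10680 + (-9/2 + 4*√3*(1/36)) = -10680 + (-9/2 + √3/9) = -21369/2 + √3/9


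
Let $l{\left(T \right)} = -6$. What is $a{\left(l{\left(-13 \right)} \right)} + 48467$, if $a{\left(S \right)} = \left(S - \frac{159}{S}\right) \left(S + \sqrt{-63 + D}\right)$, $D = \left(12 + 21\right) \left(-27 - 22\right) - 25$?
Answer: $48344 + \frac{41 i \sqrt{1705}}{2} \approx 48344.0 + 846.48 i$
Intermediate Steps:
$D = -1642$ ($D = 33 \left(-49\right) - 25 = -1617 - 25 = -1642$)
$a{\left(S \right)} = \left(S - \frac{159}{S}\right) \left(S + i \sqrt{1705}\right)$ ($a{\left(S \right)} = \left(S - \frac{159}{S}\right) \left(S + \sqrt{-63 - 1642}\right) = \left(S - \frac{159}{S}\right) \left(S + \sqrt{-1705}\right) = \left(S - \frac{159}{S}\right) \left(S + i \sqrt{1705}\right)$)
$a{\left(l{\left(-13 \right)} \right)} + 48467 = \left(-159 + \left(-6\right)^{2} + i \left(-6\right) \sqrt{1705} - \frac{159 i \sqrt{1705}}{-6}\right) + 48467 = \left(-159 + 36 - 6 i \sqrt{1705} - 159 i \sqrt{1705} \left(- \frac{1}{6}\right)\right) + 48467 = \left(-159 + 36 - 6 i \sqrt{1705} + \frac{53 i \sqrt{1705}}{2}\right) + 48467 = \left(-123 + \frac{41 i \sqrt{1705}}{2}\right) + 48467 = 48344 + \frac{41 i \sqrt{1705}}{2}$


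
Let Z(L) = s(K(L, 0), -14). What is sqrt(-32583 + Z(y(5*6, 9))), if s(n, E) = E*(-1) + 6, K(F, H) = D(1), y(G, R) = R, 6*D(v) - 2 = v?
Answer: I*sqrt(32563) ≈ 180.45*I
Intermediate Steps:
D(v) = 1/3 + v/6
K(F, H) = 1/2 (K(F, H) = 1/3 + (1/6)*1 = 1/3 + 1/6 = 1/2)
s(n, E) = 6 - E (s(n, E) = -E + 6 = 6 - E)
Z(L) = 20 (Z(L) = 6 - 1*(-14) = 6 + 14 = 20)
sqrt(-32583 + Z(y(5*6, 9))) = sqrt(-32583 + 20) = sqrt(-32563) = I*sqrt(32563)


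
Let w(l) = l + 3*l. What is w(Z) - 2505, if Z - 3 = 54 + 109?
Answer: -1841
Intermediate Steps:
Z = 166 (Z = 3 + (54 + 109) = 3 + 163 = 166)
w(l) = 4*l
w(Z) - 2505 = 4*166 - 2505 = 664 - 2505 = -1841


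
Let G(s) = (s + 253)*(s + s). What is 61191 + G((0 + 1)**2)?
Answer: 61699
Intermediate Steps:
G(s) = 2*s*(253 + s) (G(s) = (253 + s)*(2*s) = 2*s*(253 + s))
61191 + G((0 + 1)**2) = 61191 + 2*(0 + 1)**2*(253 + (0 + 1)**2) = 61191 + 2*1**2*(253 + 1**2) = 61191 + 2*1*(253 + 1) = 61191 + 2*1*254 = 61191 + 508 = 61699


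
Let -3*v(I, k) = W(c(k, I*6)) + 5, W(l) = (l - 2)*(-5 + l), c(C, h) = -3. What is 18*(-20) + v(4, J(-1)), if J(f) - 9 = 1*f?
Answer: -375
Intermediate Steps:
J(f) = 9 + f (J(f) = 9 + 1*f = 9 + f)
W(l) = (-5 + l)*(-2 + l) (W(l) = (-2 + l)*(-5 + l) = (-5 + l)*(-2 + l))
v(I, k) = -15 (v(I, k) = -((10 + (-3)² - 7*(-3)) + 5)/3 = -((10 + 9 + 21) + 5)/3 = -(40 + 5)/3 = -⅓*45 = -15)
18*(-20) + v(4, J(-1)) = 18*(-20) - 15 = -360 - 15 = -375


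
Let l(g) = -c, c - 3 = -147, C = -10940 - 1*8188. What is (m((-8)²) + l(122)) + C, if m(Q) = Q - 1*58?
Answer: -18978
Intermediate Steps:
m(Q) = -58 + Q (m(Q) = Q - 58 = -58 + Q)
C = -19128 (C = -10940 - 8188 = -19128)
c = -144 (c = 3 - 147 = -144)
l(g) = 144 (l(g) = -1*(-144) = 144)
(m((-8)²) + l(122)) + C = ((-58 + (-8)²) + 144) - 19128 = ((-58 + 64) + 144) - 19128 = (6 + 144) - 19128 = 150 - 19128 = -18978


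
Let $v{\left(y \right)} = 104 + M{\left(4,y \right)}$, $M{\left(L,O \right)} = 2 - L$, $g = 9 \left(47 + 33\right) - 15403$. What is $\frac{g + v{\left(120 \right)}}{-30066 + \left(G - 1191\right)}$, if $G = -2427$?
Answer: $\frac{2083}{4812} \approx 0.43288$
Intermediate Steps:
$g = -14683$ ($g = 9 \cdot 80 - 15403 = 720 - 15403 = -14683$)
$v{\left(y \right)} = 102$ ($v{\left(y \right)} = 104 + \left(2 - 4\right) = 104 - 2 = 102$)
$\frac{g + v{\left(120 \right)}}{-30066 + \left(G - 1191\right)} = \frac{-14683 + 102}{-30066 - 3618} = - \frac{14581}{-30066 - 3618} = - \frac{14581}{-33684} = \left(-14581\right) \left(- \frac{1}{33684}\right) = \frac{2083}{4812}$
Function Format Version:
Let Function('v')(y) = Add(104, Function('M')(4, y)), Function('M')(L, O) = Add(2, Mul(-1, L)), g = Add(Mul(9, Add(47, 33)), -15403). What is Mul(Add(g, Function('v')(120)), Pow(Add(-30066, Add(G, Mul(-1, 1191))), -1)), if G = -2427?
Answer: Rational(2083, 4812) ≈ 0.43288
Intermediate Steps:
g = -14683 (g = Add(Mul(9, 80), -15403) = Add(720, -15403) = -14683)
Function('v')(y) = 102 (Function('v')(y) = Add(104, Add(2, Mul(-1, 4))) = Add(104, Add(2, -4)) = Add(104, -2) = 102)
Mul(Add(g, Function('v')(120)), Pow(Add(-30066, Add(G, Mul(-1, 1191))), -1)) = Mul(Add(-14683, 102), Pow(Add(-30066, Add(-2427, Mul(-1, 1191))), -1)) = Mul(-14581, Pow(Add(-30066, Add(-2427, -1191)), -1)) = Mul(-14581, Pow(Add(-30066, -3618), -1)) = Mul(-14581, Pow(-33684, -1)) = Mul(-14581, Rational(-1, 33684)) = Rational(2083, 4812)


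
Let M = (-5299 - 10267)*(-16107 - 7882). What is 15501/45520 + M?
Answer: 16997749487981/45520 ≈ 3.7341e+8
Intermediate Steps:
M = 373412774 (M = -15566*(-23989) = 373412774)
15501/45520 + M = 15501/45520 + 373412774 = 16997749487981/45520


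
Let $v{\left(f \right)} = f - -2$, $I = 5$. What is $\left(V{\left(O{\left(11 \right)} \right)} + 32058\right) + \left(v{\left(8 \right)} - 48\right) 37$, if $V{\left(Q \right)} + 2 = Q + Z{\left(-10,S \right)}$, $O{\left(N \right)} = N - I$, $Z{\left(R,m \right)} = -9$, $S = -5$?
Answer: $30647$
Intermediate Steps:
$v{\left(f \right)} = 2 + f$ ($v{\left(f \right)} = f + 2 = 2 + f$)
$O{\left(N \right)} = -5 + N$ ($O{\left(N \right)} = N - 5 = -5 + N$)
$V{\left(Q \right)} = -11 + Q$ ($V{\left(Q \right)} = -2 + \left(Q - 9\right) = -2 + \left(-9 + Q\right) = -11 + Q$)
$\left(V{\left(O{\left(11 \right)} \right)} + 32058\right) + \left(v{\left(8 \right)} - 48\right) 37 = \left(\left(-11 + \left(-5 + 11\right)\right) + 32058\right) + \left(\left(2 + 8\right) - 48\right) 37 = \left(\left(-11 + 6\right) + 32058\right) + \left(10 - 48\right) 37 = \left(-5 + 32058\right) - 1406 = 32053 - 1406 = 30647$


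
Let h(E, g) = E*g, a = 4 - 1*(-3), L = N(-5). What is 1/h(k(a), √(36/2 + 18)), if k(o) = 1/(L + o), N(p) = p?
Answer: ⅓ ≈ 0.33333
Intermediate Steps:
L = -5
a = 7 (a = 4 + 3 = 7)
k(o) = 1/(-5 + o)
1/h(k(a), √(36/2 + 18)) = 1/(√(36/2 + 18)/(-5 + 7)) = 1/(√(36*(½) + 18)/2) = 1/(√(18 + 18)/2) = 1/(√36/2) = 1/((½)*6) = 1/3 = ⅓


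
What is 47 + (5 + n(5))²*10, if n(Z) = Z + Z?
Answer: 2297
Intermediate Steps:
n(Z) = 2*Z
47 + (5 + n(5))²*10 = 47 + (5 + 2*5)²*10 = 47 + (5 + 10)²*10 = 47 + 15²*10 = 47 + 225*10 = 47 + 2250 = 2297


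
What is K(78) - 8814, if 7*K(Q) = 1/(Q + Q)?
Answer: -9624887/1092 ≈ -8814.0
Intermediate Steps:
K(Q) = 1/(14*Q) (K(Q) = 1/(7*(Q + Q)) = 1/(7*((2*Q))) = (1/(2*Q))/7 = 1/(14*Q))
K(78) - 8814 = (1/14)/78 - 8814 = (1/14)*(1/78) - 8814 = 1/1092 - 8814 = -9624887/1092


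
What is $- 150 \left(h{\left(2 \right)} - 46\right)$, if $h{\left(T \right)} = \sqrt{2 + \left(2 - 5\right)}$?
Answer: $6900 - 150 i \approx 6900.0 - 150.0 i$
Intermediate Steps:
$h{\left(T \right)} = i$ ($h{\left(T \right)} = \sqrt{2 + \left(2 - 5\right)} = \sqrt{2 - 3} = \sqrt{-1} = i$)
$- 150 \left(h{\left(2 \right)} - 46\right) = - 150 \left(i - 46\right) = - 150 \left(-46 + i\right) = 6900 - 150 i$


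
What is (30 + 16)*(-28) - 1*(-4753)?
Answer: 3465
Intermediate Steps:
(30 + 16)*(-28) - 1*(-4753) = 46*(-28) + 4753 = -1288 + 4753 = 3465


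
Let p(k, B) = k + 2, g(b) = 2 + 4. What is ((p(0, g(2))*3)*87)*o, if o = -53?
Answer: -27666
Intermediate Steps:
g(b) = 6
p(k, B) = 2 + k
((p(0, g(2))*3)*87)*o = (((2 + 0)*3)*87)*(-53) = ((2*3)*87)*(-53) = (6*87)*(-53) = 522*(-53) = -27666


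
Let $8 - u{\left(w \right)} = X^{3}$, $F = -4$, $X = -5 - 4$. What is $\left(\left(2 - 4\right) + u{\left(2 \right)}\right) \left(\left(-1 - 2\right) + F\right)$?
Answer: $-5145$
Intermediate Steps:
$X = -9$ ($X = -5 - 4 = -9$)
$u{\left(w \right)} = 737$ ($u{\left(w \right)} = 8 - \left(-9\right)^{3} = 8 - -729 = 8 + 729 = 737$)
$\left(\left(2 - 4\right) + u{\left(2 \right)}\right) \left(\left(-1 - 2\right) + F\right) = \left(\left(2 - 4\right) + 737\right) \left(\left(-1 - 2\right) - 4\right) = \left(-2 + 737\right) \left(-3 - 4\right) = 735 \left(-7\right) = -5145$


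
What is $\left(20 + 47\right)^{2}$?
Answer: $4489$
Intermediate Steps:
$\left(20 + 47\right)^{2} = 67^{2} = 4489$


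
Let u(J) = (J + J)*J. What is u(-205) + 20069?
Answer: 104119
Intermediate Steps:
u(J) = 2*J**2 (u(J) = (2*J)*J = 2*J**2)
u(-205) + 20069 = 2*(-205)**2 + 20069 = 2*42025 + 20069 = 84050 + 20069 = 104119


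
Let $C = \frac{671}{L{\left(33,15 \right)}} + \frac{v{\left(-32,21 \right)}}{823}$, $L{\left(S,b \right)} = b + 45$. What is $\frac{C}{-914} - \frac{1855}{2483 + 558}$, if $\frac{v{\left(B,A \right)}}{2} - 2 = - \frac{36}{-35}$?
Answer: $- \frac{119563856075}{192150596568} \approx -0.62224$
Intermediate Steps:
$v{\left(B,A \right)} = \frac{212}{35}$ ($v{\left(B,A \right)} = 4 + 2 \left(- \frac{36}{-35}\right) = 4 + 2 \left(\left(-36\right) \left(- \frac{1}{35}\right)\right) = 4 + 2 \cdot \frac{36}{35} = 4 + \frac{72}{35} = \frac{212}{35}$)
$L{\left(S,b \right)} = 45 + b$
$C = \frac{773635}{69132}$ ($C = \frac{671}{45 + 15} + \frac{212}{35 \cdot 823} = \frac{671}{60} + \frac{212}{35} \cdot \frac{1}{823} = 671 \cdot \frac{1}{60} + \frac{212}{28805} = \frac{671}{60} + \frac{212}{28805} = \frac{773635}{69132} \approx 11.191$)
$\frac{C}{-914} - \frac{1855}{2483 + 558} = \frac{773635}{69132 \left(-914\right)} - \frac{1855}{2483 + 558} = \frac{773635}{69132} \left(- \frac{1}{914}\right) - \frac{1855}{3041} = - \frac{773635}{63186648} - \frac{1855}{3041} = - \frac{119563856075}{192150596568}$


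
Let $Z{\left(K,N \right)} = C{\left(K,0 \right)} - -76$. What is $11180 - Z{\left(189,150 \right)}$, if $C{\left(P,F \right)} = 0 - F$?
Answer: $11104$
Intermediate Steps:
$C{\left(P,F \right)} = - F$
$Z{\left(K,N \right)} = 76$ ($Z{\left(K,N \right)} = \left(-1\right) 0 - -76 = 0 + 76 = 76$)
$11180 - Z{\left(189,150 \right)} = 11180 - 76 = 11104$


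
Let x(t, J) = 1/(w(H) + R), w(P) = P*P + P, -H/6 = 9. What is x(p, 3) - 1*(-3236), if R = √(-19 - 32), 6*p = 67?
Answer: (-9261433*I + 3236*√51)/(√51 - 2862*I) ≈ 3236.0 - 8.7172e-7*I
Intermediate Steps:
p = 67/6 (p = (⅙)*67 = 67/6 ≈ 11.167)
H = -54 (H = -6*9 = -54)
w(P) = P + P² (w(P) = P² + P = P + P²)
R = I*√51 (R = √(-51) = I*√51 ≈ 7.1414*I)
x(t, J) = 1/(2862 + I*√51) (x(t, J) = 1/(-54*(1 - 54) + I*√51) = 1/(-54*(-53) + I*√51) = 1/(2862 + I*√51))
x(p, 3) - 1*(-3236) = -I/(√51 - 2862*I) - 1*(-3236) = -I/(√51 - 2862*I) + 3236 = 3236 - I/(√51 - 2862*I)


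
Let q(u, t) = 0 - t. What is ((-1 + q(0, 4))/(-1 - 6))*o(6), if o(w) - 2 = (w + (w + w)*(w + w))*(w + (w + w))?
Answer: 1930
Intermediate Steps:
q(u, t) = -t
o(w) = 2 + 3*w*(w + 4*w²) (o(w) = 2 + (w + (w + w)*(w + w))*(w + (w + w)) = 2 + (w + (2*w)*(2*w))*(w + 2*w) = 2 + (w + 4*w²)*(3*w) = 2 + 3*w*(w + 4*w²))
((-1 + q(0, 4))/(-1 - 6))*o(6) = ((-1 - 1*4)/(-1 - 6))*(2 + 3*6² + 12*6³) = ((-1 - 4)/(-7))*(2 + 3*36 + 12*216) = (-5*(-⅐))*(2 + 108 + 2592) = (5/7)*2702 = 1930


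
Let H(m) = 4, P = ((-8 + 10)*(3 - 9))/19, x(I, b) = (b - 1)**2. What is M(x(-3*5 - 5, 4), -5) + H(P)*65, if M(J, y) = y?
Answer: 255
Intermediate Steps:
x(I, b) = (-1 + b)**2
P = -12/19 (P = (2*(-6))*(1/19) = -12*1/19 = -12/19 ≈ -0.63158)
M(x(-3*5 - 5, 4), -5) + H(P)*65 = -5 + 4*65 = -5 + 260 = 255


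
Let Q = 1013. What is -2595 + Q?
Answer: -1582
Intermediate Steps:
-2595 + Q = -2595 + 1013 = -1582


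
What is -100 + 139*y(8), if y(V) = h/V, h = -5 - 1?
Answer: -817/4 ≈ -204.25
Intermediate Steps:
h = -6
y(V) = -6/V
-100 + 139*y(8) = -100 + 139*(-6/8) = -100 + 139*(-6*⅛) = -100 + 139*(-¾) = -100 - 417/4 = -817/4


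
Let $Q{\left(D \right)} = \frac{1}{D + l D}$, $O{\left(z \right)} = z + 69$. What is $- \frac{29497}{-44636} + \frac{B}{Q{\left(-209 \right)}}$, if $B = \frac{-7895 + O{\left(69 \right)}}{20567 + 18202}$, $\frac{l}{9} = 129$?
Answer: $\frac{84088650119009}{1730493084} \approx 48592.0$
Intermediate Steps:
$l = 1161$ ($l = 9 \cdot 129 = 1161$)
$O{\left(z \right)} = 69 + z$
$B = - \frac{7757}{38769}$ ($B = \frac{-7895 + \left(69 + 69\right)}{20567 + 18202} = \frac{-7895 + 138}{38769} = \left(-7757\right) \frac{1}{38769} = - \frac{7757}{38769} \approx -0.20008$)
$Q{\left(D \right)} = \frac{1}{1162 D}$ ($Q{\left(D \right)} = \frac{1}{D + 1161 D} = \frac{1}{1162 D}$)
$- \frac{29497}{-44636} + \frac{B}{Q{\left(-209 \right)}} = - \frac{29497}{-44636} - \frac{7757}{38769 \frac{1}{1162 \left(-209\right)}} = \left(-29497\right) \left(- \frac{1}{44636}\right) - \frac{7757}{38769 \cdot \frac{1}{1162} \left(- \frac{1}{209}\right)} = \frac{29497}{44636} - \frac{7757}{38769 \left(- \frac{1}{242858}\right)} = \frac{29497}{44636} - - \frac{1883849506}{38769} = \frac{29497}{44636} + \frac{1883849506}{38769} = \frac{84088650119009}{1730493084}$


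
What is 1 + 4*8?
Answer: 33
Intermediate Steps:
1 + 4*8 = 1 + 32 = 33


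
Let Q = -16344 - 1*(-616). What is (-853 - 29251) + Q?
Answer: -45832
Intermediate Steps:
Q = -15728 (Q = -16344 + 616 = -15728)
(-853 - 29251) + Q = (-853 - 29251) - 15728 = -30104 - 15728 = -45832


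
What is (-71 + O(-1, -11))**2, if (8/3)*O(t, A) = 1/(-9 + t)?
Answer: 32296489/6400 ≈ 5046.3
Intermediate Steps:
O(t, A) = 3/(8*(-9 + t))
(-71 + O(-1, -11))**2 = (-71 + 3/(8*(-9 - 1)))**2 = (-71 + (3/8)/(-10))**2 = (-71 + (3/8)*(-1/10))**2 = (-71 - 3/80)**2 = (-5683/80)**2 = 32296489/6400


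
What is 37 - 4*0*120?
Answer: 37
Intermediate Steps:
37 - 4*0*120 = 37 + 0*120 = 37 + 0 = 37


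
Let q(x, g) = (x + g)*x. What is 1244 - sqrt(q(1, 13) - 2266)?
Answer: 1244 - 2*I*sqrt(563) ≈ 1244.0 - 47.455*I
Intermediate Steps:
q(x, g) = x*(g + x) (q(x, g) = (g + x)*x = x*(g + x))
1244 - sqrt(q(1, 13) - 2266) = 1244 - sqrt(1*(13 + 1) - 2266) = 1244 - sqrt(1*14 - 2266) = 1244 - sqrt(14 - 2266) = 1244 - sqrt(-2252) = 1244 - 2*I*sqrt(563)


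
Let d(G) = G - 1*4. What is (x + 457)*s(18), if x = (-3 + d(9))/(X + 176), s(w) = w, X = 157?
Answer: 304366/37 ≈ 8226.1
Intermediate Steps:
d(G) = -4 + G (d(G) = G - 4 = -4 + G)
x = 2/333 (x = (-3 + (-4 + 9))/(157 + 176) = (-3 + 5)/333 = 2*(1/333) = 2/333 ≈ 0.0060060)
(x + 457)*s(18) = (2/333 + 457)*18 = (152183/333)*18 = 304366/37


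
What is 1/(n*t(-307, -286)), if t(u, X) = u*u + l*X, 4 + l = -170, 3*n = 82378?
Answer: 3/11863502914 ≈ 2.5288e-10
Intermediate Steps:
n = 82378/3 (n = (1/3)*82378 = 82378/3 ≈ 27459.)
l = -174 (l = -4 - 170 = -174)
t(u, X) = u**2 - 174*X (t(u, X) = u*u - 174*X = u**2 - 174*X)
1/(n*t(-307, -286)) = 1/((82378/3)*((-307)**2 - 174*(-286))) = 3/(82378*(94249 + 49764)) = (3/82378)/144013 = (3/82378)*(1/144013) = 3/11863502914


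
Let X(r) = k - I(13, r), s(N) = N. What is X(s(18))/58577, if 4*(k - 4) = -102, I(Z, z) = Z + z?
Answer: -105/117154 ≈ -0.00089626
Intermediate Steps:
k = -43/2 (k = 4 + (¼)*(-102) = 4 - 51/2 = -43/2 ≈ -21.500)
X(r) = -69/2 - r (X(r) = -43/2 - (13 + r) = -43/2 + (-13 - r) = -69/2 - r)
X(s(18))/58577 = (-69/2 - 1*18)/58577 = (-69/2 - 18)*(1/58577) = -105/2*1/58577 = -105/117154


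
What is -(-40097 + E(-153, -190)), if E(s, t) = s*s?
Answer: 16688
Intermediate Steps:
E(s, t) = s²
-(-40097 + E(-153, -190)) = -(-40097 + (-153)²) = -(-40097 + 23409) = -1*(-16688) = 16688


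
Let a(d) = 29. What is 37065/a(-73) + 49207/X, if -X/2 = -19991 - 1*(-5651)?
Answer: 1064451203/831720 ≈ 1279.8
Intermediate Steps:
X = 28680 (X = -2*(-19991 - 1*(-5651)) = -2*(-19991 + 5651) = -2*(-14340) = 28680)
37065/a(-73) + 49207/X = 37065/29 + 49207/28680 = 1064451203/831720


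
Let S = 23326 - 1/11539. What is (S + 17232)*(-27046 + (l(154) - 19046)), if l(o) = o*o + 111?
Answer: -10419992413665/11539 ≈ -9.0302e+8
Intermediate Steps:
S = 269158713/11539 (S = 23326 - 1*1/11539 = 23326 - 1/11539 = 269158713/11539 ≈ 23326.)
l(o) = 111 + o² (l(o) = o² + 111 = 111 + o²)
(S + 17232)*(-27046 + (l(154) - 19046)) = (269158713/11539 + 17232)*(-27046 + ((111 + 154²) - 19046)) = 467998761*(-27046 + ((111 + 23716) - 19046))/11539 = 467998761*(-27046 + (23827 - 19046))/11539 = 467998761*(-27046 + 4781)/11539 = (467998761/11539)*(-22265) = -10419992413665/11539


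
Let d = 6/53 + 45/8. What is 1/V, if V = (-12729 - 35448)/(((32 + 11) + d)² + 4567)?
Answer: -1248079217/8661068352 ≈ -0.14410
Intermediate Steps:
d = 2433/424 (d = 6*(1/53) + 45*(⅛) = 6/53 + 45/8 = 2433/424 ≈ 5.7382)
V = -8661068352/1248079217 (V = (-12729 - 35448)/(((32 + 11) + 2433/424)² + 4567) = -48177/((43 + 2433/424)² + 4567) = -48177/((20665/424)² + 4567) = -48177/(427042225/179776 + 4567) = -48177/1248079217/179776 = -48177*179776/1248079217 = -8661068352/1248079217 ≈ -6.9395)
1/V = 1/(-8661068352/1248079217) = -1248079217/8661068352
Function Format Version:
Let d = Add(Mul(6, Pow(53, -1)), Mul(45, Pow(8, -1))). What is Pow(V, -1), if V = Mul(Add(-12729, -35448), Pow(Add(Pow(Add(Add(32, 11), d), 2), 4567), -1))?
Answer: Rational(-1248079217, 8661068352) ≈ -0.14410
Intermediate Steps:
d = Rational(2433, 424) (d = Add(Mul(6, Rational(1, 53)), Mul(45, Rational(1, 8))) = Add(Rational(6, 53), Rational(45, 8)) = Rational(2433, 424) ≈ 5.7382)
V = Rational(-8661068352, 1248079217) (V = Mul(Add(-12729, -35448), Pow(Add(Pow(Add(Add(32, 11), Rational(2433, 424)), 2), 4567), -1)) = Mul(-48177, Pow(Add(Pow(Add(43, Rational(2433, 424)), 2), 4567), -1)) = Mul(-48177, Pow(Add(Pow(Rational(20665, 424), 2), 4567), -1)) = Mul(-48177, Pow(Add(Rational(427042225, 179776), 4567), -1)) = Mul(-48177, Pow(Rational(1248079217, 179776), -1)) = Mul(-48177, Rational(179776, 1248079217)) = Rational(-8661068352, 1248079217) ≈ -6.9395)
Pow(V, -1) = Pow(Rational(-8661068352, 1248079217), -1) = Rational(-1248079217, 8661068352)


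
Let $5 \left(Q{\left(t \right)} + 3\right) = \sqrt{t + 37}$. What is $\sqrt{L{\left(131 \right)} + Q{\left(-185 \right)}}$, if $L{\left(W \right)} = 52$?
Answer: $\frac{\sqrt{1225 + 10 i \sqrt{37}}}{5} \approx 7.0022 + 0.17374 i$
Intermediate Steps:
$Q{\left(t \right)} = -3 + \frac{\sqrt{37 + t}}{5}$ ($Q{\left(t \right)} = -3 + \frac{\sqrt{t + 37}}{5} = -3 + \frac{\sqrt{37 + t}}{5}$)
$\sqrt{L{\left(131 \right)} + Q{\left(-185 \right)}} = \sqrt{52 - \left(3 - \frac{\sqrt{37 - 185}}{5}\right)} = \sqrt{52 - \left(3 - \frac{\sqrt{-148}}{5}\right)} = \sqrt{52 - \left(3 - \frac{2 i \sqrt{37}}{5}\right)} = \sqrt{49 + \frac{2 i \sqrt{37}}{5}}$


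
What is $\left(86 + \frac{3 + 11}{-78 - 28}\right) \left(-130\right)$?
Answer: $- \frac{591630}{53} \approx -11163.0$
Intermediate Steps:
$\left(86 + \frac{3 + 11}{-78 - 28}\right) \left(-130\right) = \left(86 + \frac{14}{-106}\right) \left(-130\right) = \left(86 + 14 \left(- \frac{1}{106}\right)\right) \left(-130\right) = \left(86 - \frac{7}{53}\right) \left(-130\right) = \frac{4551}{53} \left(-130\right) = - \frac{591630}{53}$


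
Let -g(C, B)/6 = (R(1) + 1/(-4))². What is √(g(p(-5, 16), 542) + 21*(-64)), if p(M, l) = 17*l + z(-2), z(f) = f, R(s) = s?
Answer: I*√21558/4 ≈ 36.707*I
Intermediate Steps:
p(M, l) = -2 + 17*l (p(M, l) = 17*l - 2 = -2 + 17*l)
g(C, B) = -27/8 (g(C, B) = -6*(1 + 1/(-4))² = -6*(1 - ¼)² = -6*(¾)² = -6*9/16 = -27/8)
√(g(p(-5, 16), 542) + 21*(-64)) = √(-27/8 + 21*(-64)) = √(-27/8 - 1344) = √(-10779/8) = I*√21558/4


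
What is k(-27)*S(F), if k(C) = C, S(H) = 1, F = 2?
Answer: -27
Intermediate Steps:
k(-27)*S(F) = -27*1 = -27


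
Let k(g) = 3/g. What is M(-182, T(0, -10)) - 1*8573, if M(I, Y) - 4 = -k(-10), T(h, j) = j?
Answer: -85687/10 ≈ -8568.7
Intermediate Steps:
M(I, Y) = 43/10 (M(I, Y) = 4 - 3/(-10) = 4 - 3*(-1)/10 = 4 - 1*(-3/10) = 4 + 3/10 = 43/10)
M(-182, T(0, -10)) - 1*8573 = 43/10 - 1*8573 = 43/10 - 8573 = -85687/10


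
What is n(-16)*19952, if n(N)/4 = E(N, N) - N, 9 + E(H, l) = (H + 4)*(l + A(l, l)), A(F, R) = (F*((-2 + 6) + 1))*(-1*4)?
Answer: -290580928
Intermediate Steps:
A(F, R) = -20*F (A(F, R) = (F*(4 + 1))*(-4) = (F*5)*(-4) = (5*F)*(-4) = -20*F)
E(H, l) = -9 - 19*l*(4 + H) (E(H, l) = -9 + (H + 4)*(l - 20*l) = -9 + (4 + H)*(-19*l) = -9 - 19*l*(4 + H))
n(N) = -36 - 308*N - 76*N² (n(N) = 4*((-9 - 76*N - 19*N*N) - N) = 4*((-9 - 76*N - 19*N²) - N) = 4*(-9 - 77*N - 19*N²) = -36 - 308*N - 76*N²)
n(-16)*19952 = (-36 - 308*(-16) - 76*(-16)²)*19952 = (-36 + 4928 - 76*256)*19952 = (-36 + 4928 - 19456)*19952 = -14564*19952 = -290580928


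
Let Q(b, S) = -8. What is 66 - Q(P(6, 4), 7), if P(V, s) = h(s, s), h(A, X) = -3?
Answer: 74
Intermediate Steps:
P(V, s) = -3
66 - Q(P(6, 4), 7) = 66 - 1*(-8) = 66 + 8 = 74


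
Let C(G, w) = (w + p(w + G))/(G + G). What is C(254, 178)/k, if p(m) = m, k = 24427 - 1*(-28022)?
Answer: 305/13322046 ≈ 2.2894e-5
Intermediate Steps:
k = 52449 (k = 24427 + 28022 = 52449)
C(G, w) = (G + 2*w)/(2*G) (C(G, w) = (w + (w + G))/(G + G) = (w + (G + w))/((2*G)) = (G + 2*w)*(1/(2*G)) = (G + 2*w)/(2*G))
C(254, 178)/k = ((178 + (½)*254)/254)/52449 = ((178 + 127)/254)*(1/52449) = ((1/254)*305)*(1/52449) = (305/254)*(1/52449) = 305/13322046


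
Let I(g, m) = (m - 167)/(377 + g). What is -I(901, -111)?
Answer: 139/639 ≈ 0.21753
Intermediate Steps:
I(g, m) = (-167 + m)/(377 + g)
-I(901, -111) = -(-167 - 111)/(377 + 901) = -(-278)/1278 = -1*(-139/639) = 139/639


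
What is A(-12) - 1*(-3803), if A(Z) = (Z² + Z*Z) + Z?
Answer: 4079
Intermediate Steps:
A(Z) = Z + 2*Z² (A(Z) = (Z² + Z²) + Z = 2*Z² + Z = Z + 2*Z²)
A(-12) - 1*(-3803) = -12*(1 + 2*(-12)) - 1*(-3803) = -12*(1 - 24) + 3803 = -12*(-23) + 3803 = 276 + 3803 = 4079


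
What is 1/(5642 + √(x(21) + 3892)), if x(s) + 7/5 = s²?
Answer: 155/874391 - √2210/22734166 ≈ 0.00017520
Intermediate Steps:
x(s) = -7/5 + s²
1/(5642 + √(x(21) + 3892)) = 1/(5642 + √((-7/5 + 21²) + 3892)) = 1/(5642 + √((-7/5 + 441) + 3892)) = 1/(5642 + √(2198/5 + 3892)) = 1/(5642 + √(21658/5)) = 1/(5642 + 7*√2210/5)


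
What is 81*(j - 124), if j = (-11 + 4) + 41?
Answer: -7290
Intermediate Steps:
j = 34 (j = -7 + 41 = 34)
81*(j - 124) = 81*(34 - 124) = 81*(-90) = -7290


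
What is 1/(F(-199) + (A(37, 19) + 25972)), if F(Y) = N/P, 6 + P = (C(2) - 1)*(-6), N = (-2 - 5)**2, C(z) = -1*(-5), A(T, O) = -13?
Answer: 30/778721 ≈ 3.8525e-5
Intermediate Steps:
C(z) = 5
N = 49 (N = (-7)**2 = 49)
P = -30 (P = -6 + (5 - 1)*(-6) = -6 + 4*(-6) = -6 - 24 = -30)
F(Y) = -49/30 (F(Y) = 49/(-30) = 49*(-1/30) = -49/30)
1/(F(-199) + (A(37, 19) + 25972)) = 1/(-49/30 + (-13 + 25972)) = 1/(-49/30 + 25959) = 1/(778721/30) = 30/778721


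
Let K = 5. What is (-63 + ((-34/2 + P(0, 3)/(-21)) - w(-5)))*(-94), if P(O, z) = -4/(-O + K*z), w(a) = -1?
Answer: 2338814/315 ≈ 7424.8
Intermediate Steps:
P(O, z) = -4/(-O + 5*z)
(-63 + ((-34/2 + P(0, 3)/(-21)) - w(-5)))*(-94) = (-63 + ((-34/2 + (4/(0 - 5*3))/(-21)) - 1*(-1)))*(-94) = (-63 + ((-34*½ + (4/(0 - 15))*(-1/21)) + 1))*(-94) = (-63 + ((-17 + (4/(-15))*(-1/21)) + 1))*(-94) = (-63 + ((-17 + (4*(-1/15))*(-1/21)) + 1))*(-94) = (-63 + ((-17 - 4/15*(-1/21)) + 1))*(-94) = (-63 + ((-17 + 4/315) + 1))*(-94) = (-63 + (-5351/315 + 1))*(-94) = (-63 - 5036/315)*(-94) = -24881/315*(-94) = 2338814/315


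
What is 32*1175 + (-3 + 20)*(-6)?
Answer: 37498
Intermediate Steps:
32*1175 + (-3 + 20)*(-6) = 37600 + 17*(-6) = 37600 - 102 = 37498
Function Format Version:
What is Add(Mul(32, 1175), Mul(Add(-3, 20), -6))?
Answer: 37498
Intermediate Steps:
Add(Mul(32, 1175), Mul(Add(-3, 20), -6)) = Add(37600, Mul(17, -6)) = Add(37600, -102) = 37498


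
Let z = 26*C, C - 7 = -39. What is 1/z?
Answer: -1/832 ≈ -0.0012019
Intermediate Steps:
C = -32 (C = 7 - 39 = -32)
z = -832 (z = 26*(-32) = -832)
1/z = 1/(-832) = -1/832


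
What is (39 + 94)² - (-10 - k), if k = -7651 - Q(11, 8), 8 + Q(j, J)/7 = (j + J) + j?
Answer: 9894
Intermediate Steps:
Q(j, J) = -56 + 7*J + 14*j (Q(j, J) = -56 + 7*((j + J) + j) = -56 + 7*((J + j) + j) = -56 + 7*(J + 2*j) = -56 + (7*J + 14*j) = -56 + 7*J + 14*j)
k = -7805 (k = -7651 - (-56 + 7*8 + 14*11) = -7651 - (-56 + 56 + 154) = -7651 - 1*154 = -7651 - 154 = -7805)
(39 + 94)² - (-10 - k) = (39 + 94)² - (-10 - 1*(-7805)) = 133² - (-10 + 7805) = 17689 - 1*7795 = 17689 - 7795 = 9894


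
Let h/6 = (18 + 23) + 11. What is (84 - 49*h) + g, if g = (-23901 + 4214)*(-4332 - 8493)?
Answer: 252470571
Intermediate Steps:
h = 312 (h = 6*((18 + 23) + 11) = 6*(41 + 11) = 6*52 = 312)
g = 252485775 (g = -19687*(-12825) = 252485775)
(84 - 49*h) + g = (84 - 49*312) + 252485775 = (84 - 15288) + 252485775 = -15204 + 252485775 = 252470571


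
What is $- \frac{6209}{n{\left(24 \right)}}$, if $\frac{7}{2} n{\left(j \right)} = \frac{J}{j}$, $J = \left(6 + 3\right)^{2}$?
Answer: $- \frac{173852}{27} \approx -6439.0$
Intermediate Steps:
$J = 81$ ($J = 9^{2} = 81$)
$n{\left(j \right)} = \frac{162}{7 j}$ ($n{\left(j \right)} = \frac{2 \frac{81}{j}}{7} = \frac{162}{7 j}$)
$- \frac{6209}{n{\left(24 \right)}} = - \frac{6209}{\frac{162}{7} \cdot \frac{1}{24}} = - \frac{6209}{\frac{27}{28}} = \left(-6209\right) \frac{28}{27} = - \frac{173852}{27}$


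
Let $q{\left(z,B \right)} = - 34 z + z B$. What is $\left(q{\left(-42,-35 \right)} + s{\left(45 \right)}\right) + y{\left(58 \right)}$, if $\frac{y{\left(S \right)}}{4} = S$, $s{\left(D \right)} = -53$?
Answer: $3077$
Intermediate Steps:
$q{\left(z,B \right)} = - 34 z + B z$
$y{\left(S \right)} = 4 S$
$\left(q{\left(-42,-35 \right)} + s{\left(45 \right)}\right) + y{\left(58 \right)} = \left(- 42 \left(-34 - 35\right) - 53\right) + 4 \cdot 58 = \left(\left(-42\right) \left(-69\right) - 53\right) + 232 = \left(2898 - 53\right) + 232 = 2845 + 232 = 3077$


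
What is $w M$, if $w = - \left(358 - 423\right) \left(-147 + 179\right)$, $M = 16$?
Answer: $33280$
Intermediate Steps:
$w = 2080$ ($w = - \left(-65\right) 32 = \left(-1\right) \left(-2080\right) = 2080$)
$w M = 2080 \cdot 16 = 33280$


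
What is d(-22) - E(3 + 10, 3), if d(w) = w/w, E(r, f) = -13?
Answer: 14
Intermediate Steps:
d(w) = 1
d(-22) - E(3 + 10, 3) = 1 - 1*(-13) = 1 + 13 = 14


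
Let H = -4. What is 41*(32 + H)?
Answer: 1148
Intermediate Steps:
41*(32 + H) = 41*(32 - 4) = 41*28 = 1148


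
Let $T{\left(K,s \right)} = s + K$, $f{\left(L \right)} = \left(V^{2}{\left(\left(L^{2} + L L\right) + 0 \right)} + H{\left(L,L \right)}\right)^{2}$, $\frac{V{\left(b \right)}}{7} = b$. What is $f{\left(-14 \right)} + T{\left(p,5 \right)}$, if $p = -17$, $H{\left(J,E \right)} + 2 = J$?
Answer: $56693671430388$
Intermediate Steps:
$H{\left(J,E \right)} = -2 + J$
$V{\left(b \right)} = 7 b$
$f{\left(L \right)} = \left(-2 + L + 196 L^{4}\right)^{2}$ ($f{\left(L \right)} = \left(\left(7 \left(\left(L^{2} + L L\right) + 0\right)\right)^{2} + \left(-2 + L\right)\right)^{2} = \left(\left(7 \left(\left(L^{2} + L^{2}\right) + 0\right)\right)^{2} + \left(-2 + L\right)\right)^{2} = \left(\left(7 \left(2 L^{2} + 0\right)\right)^{2} + \left(-2 + L\right)\right)^{2} = \left(\left(7 \cdot 2 L^{2}\right)^{2} + \left(-2 + L\right)\right)^{2} = \left(\left(14 L^{2}\right)^{2} + \left(-2 + L\right)\right)^{2} = \left(196 L^{4} + \left(-2 + L\right)\right)^{2} = \left(-2 + L + 196 L^{4}\right)^{2}$)
$T{\left(K,s \right)} = K + s$
$f{\left(-14 \right)} + T{\left(p,5 \right)} = \left(-2 - 14 + 196 \left(-14\right)^{4}\right)^{2} + \left(-17 + 5\right) = \left(-2 - 14 + 196 \cdot 38416\right)^{2} - 12 = \left(-2 - 14 + 7529536\right)^{2} - 12 = 7529520^{2} - 12 = 56693671430400 - 12 = 56693671430388$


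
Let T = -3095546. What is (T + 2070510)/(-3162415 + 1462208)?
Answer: 1025036/1700207 ≈ 0.60289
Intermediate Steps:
(T + 2070510)/(-3162415 + 1462208) = (-3095546 + 2070510)/(-3162415 + 1462208) = -1025036/(-1700207) = -1025036*(-1/1700207) = 1025036/1700207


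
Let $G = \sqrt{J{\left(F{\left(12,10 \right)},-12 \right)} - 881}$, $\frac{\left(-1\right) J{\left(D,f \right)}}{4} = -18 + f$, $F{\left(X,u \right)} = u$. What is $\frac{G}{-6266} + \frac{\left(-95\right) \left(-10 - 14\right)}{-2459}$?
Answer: $- \frac{2280}{2459} - \frac{i \sqrt{761}}{6266} \approx -0.92721 - 0.0044025 i$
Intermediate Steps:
$J{\left(D,f \right)} = 72 - 4 f$ ($J{\left(D,f \right)} = - 4 \left(-18 + f\right) = 72 - 4 f$)
$G = i \sqrt{761}$ ($G = \sqrt{\left(72 - -48\right) - 881} = \sqrt{\left(72 + 48\right) - 881} = \sqrt{120 - 881} = \sqrt{-761} = i \sqrt{761} \approx 27.586 i$)
$\frac{G}{-6266} + \frac{\left(-95\right) \left(-10 - 14\right)}{-2459} = \frac{i \sqrt{761}}{-6266} + \frac{\left(-95\right) \left(-10 - 14\right)}{-2459} = i \sqrt{761} \left(- \frac{1}{6266}\right) + \left(-95\right) \left(-24\right) \left(- \frac{1}{2459}\right) = - \frac{i \sqrt{761}}{6266} + 2280 \left(- \frac{1}{2459}\right) = - \frac{i \sqrt{761}}{6266} - \frac{2280}{2459} = - \frac{2280}{2459} - \frac{i \sqrt{761}}{6266}$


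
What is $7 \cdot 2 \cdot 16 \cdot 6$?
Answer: $1344$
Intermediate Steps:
$7 \cdot 2 \cdot 16 \cdot 6 = 14 \cdot 16 \cdot 6 = 224 \cdot 6 = 1344$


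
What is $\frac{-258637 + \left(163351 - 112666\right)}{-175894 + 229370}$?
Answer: $- \frac{51988}{13369} \approx -3.8887$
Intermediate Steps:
$\frac{-258637 + \left(163351 - 112666\right)}{-175894 + 229370} = \frac{-258637 + 50685}{53476} = \left(-207952\right) \frac{1}{53476} = - \frac{51988}{13369}$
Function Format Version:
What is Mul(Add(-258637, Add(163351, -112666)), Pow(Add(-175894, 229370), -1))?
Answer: Rational(-51988, 13369) ≈ -3.8887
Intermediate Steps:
Mul(Add(-258637, Add(163351, -112666)), Pow(Add(-175894, 229370), -1)) = Mul(Add(-258637, 50685), Pow(53476, -1)) = Mul(-207952, Rational(1, 53476)) = Rational(-51988, 13369)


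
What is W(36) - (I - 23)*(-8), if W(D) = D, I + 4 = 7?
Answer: -124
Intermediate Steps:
I = 3 (I = -4 + 7 = 3)
W(36) - (I - 23)*(-8) = 36 - (3 - 23)*(-8) = 36 - (-20)*(-8) = 36 - 1*160 = 36 - 160 = -124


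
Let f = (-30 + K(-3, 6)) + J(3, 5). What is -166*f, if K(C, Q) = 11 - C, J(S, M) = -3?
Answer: 3154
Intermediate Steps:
f = -19 (f = (-30 + (11 - 1*(-3))) - 3 = (-30 + (11 + 3)) - 3 = (-30 + 14) - 3 = -16 - 3 = -19)
-166*f = -166*(-19) = 3154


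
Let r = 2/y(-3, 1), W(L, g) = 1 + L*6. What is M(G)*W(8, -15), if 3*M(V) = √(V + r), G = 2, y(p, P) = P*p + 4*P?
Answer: 98/3 ≈ 32.667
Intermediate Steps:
y(p, P) = 4*P + P*p
W(L, g) = 1 + 6*L
r = 2 (r = 2/((1*(4 - 3))) = 2/((1*1)) = 2/1 = 2*1 = 2)
M(V) = √(2 + V)/3 (M(V) = √(V + 2)/3 = √(2 + V)/3)
M(G)*W(8, -15) = (√(2 + 2)/3)*(1 + 6*8) = (√4/3)*(1 + 48) = ((⅓)*2)*49 = (⅔)*49 = 98/3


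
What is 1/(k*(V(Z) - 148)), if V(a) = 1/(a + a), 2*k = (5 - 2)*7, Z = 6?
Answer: -8/12425 ≈ -0.00064386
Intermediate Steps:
k = 21/2 (k = ((5 - 2)*7)/2 = (3*7)/2 = (1/2)*21 = 21/2 ≈ 10.500)
V(a) = 1/(2*a)
1/(k*(V(Z) - 148)) = 1/(21*((1/2)/6 - 148)/2) = 1/(21*((1/2)*(1/6) - 148)/2) = 1/(21*(1/12 - 148)/2) = 1/((21/2)*(-1775/12)) = 1/(-12425/8) = -8/12425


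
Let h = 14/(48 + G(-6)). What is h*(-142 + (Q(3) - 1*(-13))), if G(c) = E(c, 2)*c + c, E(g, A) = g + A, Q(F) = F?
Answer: -294/11 ≈ -26.727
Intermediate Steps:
E(g, A) = A + g
G(c) = c + c*(2 + c) (G(c) = (2 + c)*c + c = c*(2 + c) + c = c + c*(2 + c))
h = 7/33 (h = 14/(48 - 6*(3 - 6)) = 14/(48 - 6*(-3)) = 14/(48 + 18) = 14/66 = 14*(1/66) = 7/33 ≈ 0.21212)
h*(-142 + (Q(3) - 1*(-13))) = 7*(-142 + (3 - 1*(-13)))/33 = 7*(-142 + (3 + 13))/33 = 7*(-142 + 16)/33 = (7/33)*(-126) = -294/11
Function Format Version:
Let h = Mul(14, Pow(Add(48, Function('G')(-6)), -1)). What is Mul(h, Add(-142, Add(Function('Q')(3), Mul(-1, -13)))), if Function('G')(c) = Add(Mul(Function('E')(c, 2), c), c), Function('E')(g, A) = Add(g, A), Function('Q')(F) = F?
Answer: Rational(-294, 11) ≈ -26.727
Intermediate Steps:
Function('E')(g, A) = Add(A, g)
Function('G')(c) = Add(c, Mul(c, Add(2, c))) (Function('G')(c) = Add(Mul(Add(2, c), c), c) = Add(Mul(c, Add(2, c)), c) = Add(c, Mul(c, Add(2, c))))
h = Rational(7, 33) (h = Mul(14, Pow(Add(48, Mul(-6, Add(3, -6))), -1)) = Mul(14, Pow(Add(48, Mul(-6, -3)), -1)) = Mul(14, Pow(Add(48, 18), -1)) = Mul(14, Pow(66, -1)) = Mul(14, Rational(1, 66)) = Rational(7, 33) ≈ 0.21212)
Mul(h, Add(-142, Add(Function('Q')(3), Mul(-1, -13)))) = Mul(Rational(7, 33), Add(-142, Add(3, Mul(-1, -13)))) = Mul(Rational(7, 33), Add(-142, Add(3, 13))) = Mul(Rational(7, 33), Add(-142, 16)) = Mul(Rational(7, 33), -126) = Rational(-294, 11)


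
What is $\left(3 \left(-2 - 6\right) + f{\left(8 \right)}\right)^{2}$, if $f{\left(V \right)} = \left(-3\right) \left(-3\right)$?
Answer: $225$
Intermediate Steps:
$f{\left(V \right)} = 9$
$\left(3 \left(-2 - 6\right) + f{\left(8 \right)}\right)^{2} = \left(3 \left(-2 - 6\right) + 9\right)^{2} = \left(3 \left(-8\right) + 9\right)^{2} = \left(-24 + 9\right)^{2} = \left(-15\right)^{2} = 225$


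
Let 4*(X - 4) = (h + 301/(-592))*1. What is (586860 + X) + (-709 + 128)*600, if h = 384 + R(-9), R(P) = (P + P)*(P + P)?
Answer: 564627987/2368 ≈ 2.3844e+5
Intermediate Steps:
R(P) = 4*P**2 (R(P) = (2*P)*(2*P) = 4*P**2)
h = 708 (h = 384 + 4*(-9)**2 = 384 + 4*81 = 384 + 324 = 708)
X = 428307/2368 (X = 4 + ((708 + 301/(-592))*1)/4 = 4 + ((708 + 301*(-1/592))*1)/4 = 4 + ((708 - 301/592)*1)/4 = 4 + ((418835/592)*1)/4 = 4 + (1/4)*(418835/592) = 4 + 418835/2368 = 428307/2368 ≈ 180.87)
(586860 + X) + (-709 + 128)*600 = (586860 + 428307/2368) + (-709 + 128)*600 = 1390112787/2368 - 581*600 = 1390112787/2368 - 348600 = 564627987/2368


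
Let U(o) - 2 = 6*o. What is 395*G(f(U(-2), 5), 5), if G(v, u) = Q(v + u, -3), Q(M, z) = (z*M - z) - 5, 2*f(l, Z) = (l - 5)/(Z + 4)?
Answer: -11455/2 ≈ -5727.5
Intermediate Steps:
U(o) = 2 + 6*o
f(l, Z) = (-5 + l)/(2*(4 + Z)) (f(l, Z) = ((l - 5)/(Z + 4))/2 = ((-5 + l)/(4 + Z))/2 = (-5 + l)/(2*(4 + Z)))
Q(M, z) = -5 - z + M*z (Q(M, z) = (M*z - z) - 5 = (-z + M*z) - 5 = -5 - z + M*z)
G(v, u) = -2 - 3*u - 3*v (G(v, u) = -5 - 1*(-3) + (v + u)*(-3) = -5 + 3 + (u + v)*(-3) = -5 + 3 + (-3*u - 3*v) = -2 - 3*u - 3*v)
395*G(f(U(-2), 5), 5) = 395*(-2 - 3*5 - 3*(-5 + (2 + 6*(-2)))/(2*(4 + 5))) = 395*(-2 - 15 - 3*(-5 + (2 - 12))/(2*9)) = 395*(-2 - 15 - 3*(-5 - 10)/(2*9)) = 395*(-2 - 15 - 3*(-15)/(2*9)) = 395*(-2 - 15 - 3*(-⅚)) = 395*(-2 - 15 + 5/2) = 395*(-29/2) = -11455/2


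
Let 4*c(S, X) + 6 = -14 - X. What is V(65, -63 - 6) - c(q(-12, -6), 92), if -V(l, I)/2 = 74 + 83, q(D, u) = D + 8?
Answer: -286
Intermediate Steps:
q(D, u) = 8 + D
c(S, X) = -5 - X/4 (c(S, X) = -3/2 + (-14 - X)/4 = -3/2 + (-7/2 - X/4) = -5 - X/4)
V(l, I) = -314 (V(l, I) = -2*(74 + 83) = -2*157 = -314)
V(65, -63 - 6) - c(q(-12, -6), 92) = -314 - (-5 - 1/4*92) = -314 - (-5 - 23) = -314 - 1*(-28) = -314 + 28 = -286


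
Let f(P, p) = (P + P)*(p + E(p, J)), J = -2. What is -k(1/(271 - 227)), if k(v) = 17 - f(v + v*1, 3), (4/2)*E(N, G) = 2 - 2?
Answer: -184/11 ≈ -16.727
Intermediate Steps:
E(N, G) = 0 (E(N, G) = (2 - 2)/2 = (½)*0 = 0)
f(P, p) = 2*P*p (f(P, p) = (P + P)*(p + 0) = (2*P)*p = 2*P*p)
k(v) = 17 - 12*v (k(v) = 17 - 2*(v + v*1)*3 = 17 - 2*(v + v)*3 = 17 - 2*2*v*3 = 17 - 12*v)
-k(1/(271 - 227)) = -(17 - 12/(271 - 227)) = -(17 - 12/44) = -(17 - 12*1/44) = -(17 - 3/11) = -1*184/11 = -184/11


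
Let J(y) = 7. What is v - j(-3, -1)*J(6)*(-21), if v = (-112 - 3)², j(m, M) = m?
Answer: 12784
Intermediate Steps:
v = 13225 (v = (-115)² = 13225)
v - j(-3, -1)*J(6)*(-21) = 13225 - (-3*7)*(-21) = 13225 - (-21)*(-21) = 13225 - 1*441 = 13225 - 441 = 12784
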